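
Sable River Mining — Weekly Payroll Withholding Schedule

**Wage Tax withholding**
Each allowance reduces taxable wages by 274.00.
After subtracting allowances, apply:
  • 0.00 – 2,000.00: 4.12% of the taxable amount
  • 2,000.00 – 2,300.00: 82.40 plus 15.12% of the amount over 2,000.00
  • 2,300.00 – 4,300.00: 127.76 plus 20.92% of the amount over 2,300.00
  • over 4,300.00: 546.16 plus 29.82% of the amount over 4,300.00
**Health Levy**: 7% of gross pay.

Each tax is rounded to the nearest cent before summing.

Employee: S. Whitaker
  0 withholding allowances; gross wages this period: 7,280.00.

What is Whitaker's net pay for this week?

Wage Tax: taxable = 7,280.00
  546.16 + 29.82% × (7,280.00 − 4,300.00) = 546.16 + 29.82% × 2,980.00 = 1,434.80
Health Levy: 7% × 7,280.00 = 509.60
Total withheld: 1,434.80 + 509.60 = 1,944.40
Net pay: 7,280.00 − 1,944.40 = 5,335.60

5,335.60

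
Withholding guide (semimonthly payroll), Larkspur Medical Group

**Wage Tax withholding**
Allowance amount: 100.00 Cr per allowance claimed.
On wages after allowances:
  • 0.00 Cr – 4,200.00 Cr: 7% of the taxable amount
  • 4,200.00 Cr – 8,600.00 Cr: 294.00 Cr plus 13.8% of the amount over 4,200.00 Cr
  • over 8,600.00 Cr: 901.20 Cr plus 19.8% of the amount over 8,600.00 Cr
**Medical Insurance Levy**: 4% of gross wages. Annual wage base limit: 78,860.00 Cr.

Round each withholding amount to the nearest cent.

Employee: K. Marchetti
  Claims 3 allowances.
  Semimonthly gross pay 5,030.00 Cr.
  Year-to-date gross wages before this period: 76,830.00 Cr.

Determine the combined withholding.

Wage Tax: taxable = 5,030.00 Cr − 3×100.00 Cr = 4,730.00 Cr
  294.00 Cr + 13.8% × (4,730.00 Cr − 4,200.00 Cr) = 294.00 Cr + 13.8% × 530.00 Cr = 367.14 Cr
Medical Insurance Levy: cap 78,860.00 Cr − YTD 76,830.00 Cr = 2,030.00 Cr subject; 4% × 2,030.00 Cr = 81.20 Cr
Total: 367.14 Cr + 81.20 Cr = 448.34 Cr

448.34 Cr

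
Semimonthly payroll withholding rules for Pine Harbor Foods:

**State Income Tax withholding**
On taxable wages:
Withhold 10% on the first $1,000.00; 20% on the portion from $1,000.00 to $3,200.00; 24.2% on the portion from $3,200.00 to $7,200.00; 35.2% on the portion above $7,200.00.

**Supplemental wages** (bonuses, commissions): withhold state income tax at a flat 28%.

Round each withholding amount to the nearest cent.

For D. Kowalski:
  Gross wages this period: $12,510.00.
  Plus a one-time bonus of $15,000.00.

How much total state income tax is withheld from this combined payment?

$7,577.12

State Income Tax: taxable = $12,510.00
  $1,508.00 + 35.2% × ($12,510.00 − $7,200.00) = $1,508.00 + 35.2% × $5,310.00 = $3,377.12
Supplemental (28% flat on bonus): 28% × $15,000.00 = $4,200.00
Total state income tax: $3,377.12 + $4,200.00 = $7,577.12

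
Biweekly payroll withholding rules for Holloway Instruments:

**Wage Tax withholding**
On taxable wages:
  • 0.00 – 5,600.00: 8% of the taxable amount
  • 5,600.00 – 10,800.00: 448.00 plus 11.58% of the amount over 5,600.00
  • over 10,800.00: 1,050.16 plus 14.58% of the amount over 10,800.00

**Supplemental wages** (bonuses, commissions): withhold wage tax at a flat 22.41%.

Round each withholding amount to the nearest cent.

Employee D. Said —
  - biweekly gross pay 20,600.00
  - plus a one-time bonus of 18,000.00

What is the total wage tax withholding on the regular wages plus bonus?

Wage Tax: taxable = 20,600.00
  1,050.16 + 14.58% × (20,600.00 − 10,800.00) = 1,050.16 + 14.58% × 9,800.00 = 2,479.00
Supplemental (22.41% flat on bonus): 22.41% × 18,000.00 = 4,033.80
Total wage tax: 2,479.00 + 4,033.80 = 6,512.80

6,512.80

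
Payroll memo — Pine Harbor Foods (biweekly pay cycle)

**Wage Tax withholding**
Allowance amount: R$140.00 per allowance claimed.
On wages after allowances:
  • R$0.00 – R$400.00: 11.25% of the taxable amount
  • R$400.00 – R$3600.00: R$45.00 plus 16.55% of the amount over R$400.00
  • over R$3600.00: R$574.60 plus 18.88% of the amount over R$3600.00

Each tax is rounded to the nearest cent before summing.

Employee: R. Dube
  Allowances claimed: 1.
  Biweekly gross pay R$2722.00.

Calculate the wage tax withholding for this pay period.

R$406.12

Wage Tax: taxable = R$2722.00 − 1×R$140.00 = R$2582.00
  R$45.00 + 16.55% × (R$2582.00 − R$400.00) = R$45.00 + 16.55% × R$2182.00 = R$406.12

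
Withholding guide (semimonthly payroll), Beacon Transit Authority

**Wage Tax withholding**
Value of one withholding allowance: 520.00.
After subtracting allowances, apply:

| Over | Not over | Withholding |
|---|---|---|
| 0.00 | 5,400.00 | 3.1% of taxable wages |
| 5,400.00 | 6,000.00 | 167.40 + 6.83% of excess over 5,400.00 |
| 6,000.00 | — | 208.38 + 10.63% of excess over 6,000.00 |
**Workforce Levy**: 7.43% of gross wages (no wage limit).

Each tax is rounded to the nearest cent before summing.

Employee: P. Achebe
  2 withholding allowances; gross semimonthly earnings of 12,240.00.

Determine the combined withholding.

Wage Tax: taxable = 12,240.00 − 2×520.00 = 11,200.00
  208.38 + 10.63% × (11,200.00 − 6,000.00) = 208.38 + 10.63% × 5,200.00 = 761.14
Workforce Levy: 7.43% × 12,240.00 = 909.43
Total: 761.14 + 909.43 = 1,670.57

1,670.57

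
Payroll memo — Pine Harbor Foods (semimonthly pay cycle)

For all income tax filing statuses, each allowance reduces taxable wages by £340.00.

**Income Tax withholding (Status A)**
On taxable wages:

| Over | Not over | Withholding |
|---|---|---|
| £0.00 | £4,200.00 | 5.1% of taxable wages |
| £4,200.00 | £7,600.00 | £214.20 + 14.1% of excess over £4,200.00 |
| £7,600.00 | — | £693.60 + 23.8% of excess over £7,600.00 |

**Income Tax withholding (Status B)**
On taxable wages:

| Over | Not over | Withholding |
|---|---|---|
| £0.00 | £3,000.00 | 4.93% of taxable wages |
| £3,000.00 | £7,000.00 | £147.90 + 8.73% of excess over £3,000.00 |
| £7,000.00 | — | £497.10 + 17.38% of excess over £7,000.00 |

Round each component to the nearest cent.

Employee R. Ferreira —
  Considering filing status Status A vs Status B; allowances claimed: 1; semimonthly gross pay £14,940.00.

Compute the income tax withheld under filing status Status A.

£2,359.60

Income Tax (Status A): taxable = £14,940.00 − 1×£340.00 = £14,600.00
  £693.60 + 23.8% × (£14,600.00 − £7,600.00) = £693.60 + 23.8% × £7,000.00 = £2,359.60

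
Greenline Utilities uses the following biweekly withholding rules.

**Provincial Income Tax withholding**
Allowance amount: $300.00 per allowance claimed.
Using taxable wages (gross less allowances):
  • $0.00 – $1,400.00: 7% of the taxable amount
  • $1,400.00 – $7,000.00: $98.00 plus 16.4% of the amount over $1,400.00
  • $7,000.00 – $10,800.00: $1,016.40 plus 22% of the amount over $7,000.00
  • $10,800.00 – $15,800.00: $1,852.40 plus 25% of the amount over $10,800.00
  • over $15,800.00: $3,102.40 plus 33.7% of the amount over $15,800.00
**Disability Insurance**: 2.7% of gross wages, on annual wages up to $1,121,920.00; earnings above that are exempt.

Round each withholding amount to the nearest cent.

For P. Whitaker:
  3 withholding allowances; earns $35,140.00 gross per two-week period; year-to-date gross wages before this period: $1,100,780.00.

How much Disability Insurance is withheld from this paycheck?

$570.78

Disability Insurance: cap $1,121,920.00 − YTD $1,100,780.00 = $21,140.00 subject; 2.7% × $21,140.00 = $570.78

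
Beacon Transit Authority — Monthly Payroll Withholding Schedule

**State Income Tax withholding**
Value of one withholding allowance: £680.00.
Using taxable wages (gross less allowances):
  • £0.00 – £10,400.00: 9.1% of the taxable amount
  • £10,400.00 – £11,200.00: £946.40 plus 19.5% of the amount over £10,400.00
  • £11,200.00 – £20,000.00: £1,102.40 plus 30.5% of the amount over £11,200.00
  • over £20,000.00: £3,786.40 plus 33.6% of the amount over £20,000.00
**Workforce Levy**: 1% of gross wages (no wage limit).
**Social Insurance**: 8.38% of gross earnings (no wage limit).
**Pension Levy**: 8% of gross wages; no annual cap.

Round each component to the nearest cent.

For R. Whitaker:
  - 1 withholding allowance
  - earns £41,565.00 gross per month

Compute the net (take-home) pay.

£23,537.24

State Income Tax: taxable = £41,565.00 − 1×£680.00 = £40,885.00
  £3,786.40 + 33.6% × (£40,885.00 − £20,000.00) = £3,786.40 + 33.6% × £20,885.00 = £10,803.76
Workforce Levy: 1% × £41,565.00 = £415.65
Social Insurance: 8.38% × £41,565.00 = £3,483.15
Pension Levy: 8% × £41,565.00 = £3,325.20
Total withheld: £10,803.76 + £415.65 + £3,483.15 + £3,325.20 = £18,027.76
Net pay: £41,565.00 − £18,027.76 = £23,537.24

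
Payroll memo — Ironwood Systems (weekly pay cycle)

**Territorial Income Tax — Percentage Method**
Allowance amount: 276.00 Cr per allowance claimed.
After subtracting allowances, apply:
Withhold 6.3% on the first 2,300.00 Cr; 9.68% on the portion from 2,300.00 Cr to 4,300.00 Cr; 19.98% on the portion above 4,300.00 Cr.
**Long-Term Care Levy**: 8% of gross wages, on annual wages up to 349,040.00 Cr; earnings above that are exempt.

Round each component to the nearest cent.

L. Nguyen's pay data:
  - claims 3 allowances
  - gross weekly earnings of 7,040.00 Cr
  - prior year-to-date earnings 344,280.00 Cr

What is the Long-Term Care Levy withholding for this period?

380.80 Cr

Long-Term Care Levy: cap 349,040.00 Cr − YTD 344,280.00 Cr = 4,760.00 Cr subject; 8% × 4,760.00 Cr = 380.80 Cr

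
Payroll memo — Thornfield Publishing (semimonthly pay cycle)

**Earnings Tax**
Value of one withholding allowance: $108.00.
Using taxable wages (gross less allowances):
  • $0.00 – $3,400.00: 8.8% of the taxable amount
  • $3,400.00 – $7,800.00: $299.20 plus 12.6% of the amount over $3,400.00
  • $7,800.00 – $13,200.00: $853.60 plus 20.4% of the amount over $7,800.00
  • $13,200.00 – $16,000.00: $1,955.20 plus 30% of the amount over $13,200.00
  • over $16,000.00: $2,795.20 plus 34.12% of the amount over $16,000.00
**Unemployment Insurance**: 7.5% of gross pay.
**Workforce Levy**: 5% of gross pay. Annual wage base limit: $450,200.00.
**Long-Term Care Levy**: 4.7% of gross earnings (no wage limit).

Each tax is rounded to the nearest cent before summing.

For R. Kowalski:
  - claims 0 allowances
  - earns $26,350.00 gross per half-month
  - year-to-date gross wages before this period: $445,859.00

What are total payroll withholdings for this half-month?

Earnings Tax: taxable = $26,350.00
  $2,795.20 + 34.12% × ($26,350.00 − $16,000.00) = $2,795.20 + 34.12% × $10,350.00 = $6,326.62
Unemployment Insurance: 7.5% × $26,350.00 = $1,976.25
Workforce Levy: cap $450,200.00 − YTD $445,859.00 = $4,341.00 subject; 5% × $4,341.00 = $217.05
Long-Term Care Levy: 4.7% × $26,350.00 = $1,238.45
Total: $6,326.62 + $1,976.25 + $217.05 + $1,238.45 = $9,758.37

$9,758.37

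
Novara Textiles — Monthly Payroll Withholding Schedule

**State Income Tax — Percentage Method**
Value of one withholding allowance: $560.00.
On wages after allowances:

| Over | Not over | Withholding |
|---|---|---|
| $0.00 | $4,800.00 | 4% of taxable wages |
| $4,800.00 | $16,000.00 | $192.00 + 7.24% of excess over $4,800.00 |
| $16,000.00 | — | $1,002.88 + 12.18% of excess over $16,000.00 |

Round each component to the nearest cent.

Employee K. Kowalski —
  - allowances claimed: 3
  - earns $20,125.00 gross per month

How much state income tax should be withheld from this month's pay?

$1,300.68

State Income Tax: taxable = $20,125.00 − 3×$560.00 = $18,445.00
  $1,002.88 + 12.18% × ($18,445.00 − $16,000.00) = $1,002.88 + 12.18% × $2,445.00 = $1,300.68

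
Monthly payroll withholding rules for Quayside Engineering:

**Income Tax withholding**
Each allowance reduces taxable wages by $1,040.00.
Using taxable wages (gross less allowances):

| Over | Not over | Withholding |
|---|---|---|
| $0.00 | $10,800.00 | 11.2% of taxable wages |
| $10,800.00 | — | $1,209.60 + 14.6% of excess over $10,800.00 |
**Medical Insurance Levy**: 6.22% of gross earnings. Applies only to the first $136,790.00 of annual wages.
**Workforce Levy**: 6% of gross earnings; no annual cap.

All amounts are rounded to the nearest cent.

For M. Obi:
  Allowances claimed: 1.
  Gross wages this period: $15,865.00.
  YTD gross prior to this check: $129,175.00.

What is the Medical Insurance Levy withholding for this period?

Medical Insurance Levy: cap $136,790.00 − YTD $129,175.00 = $7,615.00 subject; 6.22% × $7,615.00 = $473.65

$473.65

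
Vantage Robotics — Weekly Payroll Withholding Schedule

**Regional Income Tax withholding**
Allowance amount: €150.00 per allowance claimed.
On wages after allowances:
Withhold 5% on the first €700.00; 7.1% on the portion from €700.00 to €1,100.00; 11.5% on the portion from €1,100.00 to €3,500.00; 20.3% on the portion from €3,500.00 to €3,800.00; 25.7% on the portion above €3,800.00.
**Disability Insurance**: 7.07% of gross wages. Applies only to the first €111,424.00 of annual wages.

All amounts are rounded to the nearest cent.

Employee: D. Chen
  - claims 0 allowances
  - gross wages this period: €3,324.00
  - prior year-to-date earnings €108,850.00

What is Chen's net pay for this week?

Regional Income Tax: taxable = €3,324.00
  €63.40 + 11.5% × (€3,324.00 − €1,100.00) = €63.40 + 11.5% × €2,224.00 = €319.16
Disability Insurance: cap €111,424.00 − YTD €108,850.00 = €2,574.00 subject; 7.07% × €2,574.00 = €181.98
Total withheld: €319.16 + €181.98 = €501.14
Net pay: €3,324.00 − €501.14 = €2,822.86

€2,822.86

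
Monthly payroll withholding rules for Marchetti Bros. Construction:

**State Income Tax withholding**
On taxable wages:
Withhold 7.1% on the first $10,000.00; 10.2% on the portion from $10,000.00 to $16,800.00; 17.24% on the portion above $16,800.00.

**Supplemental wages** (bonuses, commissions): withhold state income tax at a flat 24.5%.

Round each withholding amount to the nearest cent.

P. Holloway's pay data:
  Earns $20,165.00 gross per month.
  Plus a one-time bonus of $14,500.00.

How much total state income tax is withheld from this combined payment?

State Income Tax: taxable = $20,165.00
  $1,403.60 + 17.24% × ($20,165.00 − $16,800.00) = $1,403.60 + 17.24% × $3,365.00 = $1,983.73
Supplemental (24.5% flat on bonus): 24.5% × $14,500.00 = $3,552.50
Total state income tax: $1,983.73 + $3,552.50 = $5,536.23

$5,536.23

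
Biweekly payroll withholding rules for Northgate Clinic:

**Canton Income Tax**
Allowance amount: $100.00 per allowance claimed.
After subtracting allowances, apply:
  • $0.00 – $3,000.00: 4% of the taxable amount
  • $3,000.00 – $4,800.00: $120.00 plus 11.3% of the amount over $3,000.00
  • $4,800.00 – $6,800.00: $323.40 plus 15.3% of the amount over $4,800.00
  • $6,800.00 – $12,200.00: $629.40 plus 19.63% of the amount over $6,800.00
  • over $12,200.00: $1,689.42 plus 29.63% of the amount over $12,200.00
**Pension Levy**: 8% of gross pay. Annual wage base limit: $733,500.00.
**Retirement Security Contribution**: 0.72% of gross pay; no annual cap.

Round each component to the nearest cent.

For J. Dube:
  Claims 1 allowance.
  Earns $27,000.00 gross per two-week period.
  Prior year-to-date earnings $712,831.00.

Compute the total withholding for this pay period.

Canton Income Tax: taxable = $27,000.00 − 1×$100.00 = $26,900.00
  $1,689.42 + 29.63% × ($26,900.00 − $12,200.00) = $1,689.42 + 29.63% × $14,700.00 = $6,045.03
Pension Levy: cap $733,500.00 − YTD $712,831.00 = $20,669.00 subject; 8% × $20,669.00 = $1,653.52
Retirement Security Contribution: 0.72% × $27,000.00 = $194.40
Total: $6,045.03 + $1,653.52 + $194.40 = $7,892.95

$7,892.95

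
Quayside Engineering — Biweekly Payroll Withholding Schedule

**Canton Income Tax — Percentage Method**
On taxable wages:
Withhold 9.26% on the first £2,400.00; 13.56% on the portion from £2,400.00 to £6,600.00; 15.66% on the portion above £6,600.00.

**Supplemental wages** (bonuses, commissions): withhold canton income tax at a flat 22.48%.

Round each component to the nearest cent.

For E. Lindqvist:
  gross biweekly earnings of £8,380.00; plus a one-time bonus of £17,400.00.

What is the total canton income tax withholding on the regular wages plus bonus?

£4,982.03

Canton Income Tax: taxable = £8,380.00
  £791.76 + 15.66% × (£8,380.00 − £6,600.00) = £791.76 + 15.66% × £1,780.00 = £1,070.51
Supplemental (22.48% flat on bonus): 22.48% × £17,400.00 = £3,911.52
Total canton income tax: £1,070.51 + £3,911.52 = £4,982.03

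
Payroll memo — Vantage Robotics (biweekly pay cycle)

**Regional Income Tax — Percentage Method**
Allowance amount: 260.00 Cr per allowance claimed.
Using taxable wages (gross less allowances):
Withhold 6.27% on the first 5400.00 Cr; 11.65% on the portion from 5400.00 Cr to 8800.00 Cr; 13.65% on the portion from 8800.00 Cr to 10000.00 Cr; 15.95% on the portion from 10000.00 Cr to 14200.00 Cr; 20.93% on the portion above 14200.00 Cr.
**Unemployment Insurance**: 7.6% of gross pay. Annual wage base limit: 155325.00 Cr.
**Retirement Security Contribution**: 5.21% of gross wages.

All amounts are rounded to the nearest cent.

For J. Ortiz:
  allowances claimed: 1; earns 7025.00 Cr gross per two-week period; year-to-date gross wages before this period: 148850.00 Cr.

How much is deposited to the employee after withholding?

Regional Income Tax: taxable = 7025.00 Cr − 1×260.00 Cr = 6765.00 Cr
  338.58 Cr + 11.65% × (6765.00 Cr − 5400.00 Cr) = 338.58 Cr + 11.65% × 1365.00 Cr = 497.60 Cr
Unemployment Insurance: cap 155325.00 Cr − YTD 148850.00 Cr = 6475.00 Cr subject; 7.6% × 6475.00 Cr = 492.10 Cr
Retirement Security Contribution: 5.21% × 7025.00 Cr = 366.00 Cr
Total withheld: 497.60 Cr + 492.10 Cr + 366.00 Cr = 1355.70 Cr
Net pay: 7025.00 Cr − 1355.70 Cr = 5669.30 Cr

5669.30 Cr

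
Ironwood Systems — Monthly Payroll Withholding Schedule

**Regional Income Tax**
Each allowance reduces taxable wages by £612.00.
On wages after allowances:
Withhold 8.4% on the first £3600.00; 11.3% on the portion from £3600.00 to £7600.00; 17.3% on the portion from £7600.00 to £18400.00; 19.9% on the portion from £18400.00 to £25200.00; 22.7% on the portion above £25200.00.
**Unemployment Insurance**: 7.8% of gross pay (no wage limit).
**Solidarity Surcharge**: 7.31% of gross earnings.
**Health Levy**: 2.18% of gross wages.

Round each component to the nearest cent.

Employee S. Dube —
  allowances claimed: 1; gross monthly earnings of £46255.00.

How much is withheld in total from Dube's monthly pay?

Regional Income Tax: taxable = £46255.00 − 1×£612.00 = £45643.00
  £3976.00 + 22.7% × (£45643.00 − £25200.00) = £3976.00 + 22.7% × £20443.00 = £8616.56
Unemployment Insurance: 7.8% × £46255.00 = £3607.89
Solidarity Surcharge: 7.31% × £46255.00 = £3381.24
Health Levy: 2.18% × £46255.00 = £1008.36
Total: £8616.56 + £3607.89 + £3381.24 + £1008.36 = £16614.05

£16614.05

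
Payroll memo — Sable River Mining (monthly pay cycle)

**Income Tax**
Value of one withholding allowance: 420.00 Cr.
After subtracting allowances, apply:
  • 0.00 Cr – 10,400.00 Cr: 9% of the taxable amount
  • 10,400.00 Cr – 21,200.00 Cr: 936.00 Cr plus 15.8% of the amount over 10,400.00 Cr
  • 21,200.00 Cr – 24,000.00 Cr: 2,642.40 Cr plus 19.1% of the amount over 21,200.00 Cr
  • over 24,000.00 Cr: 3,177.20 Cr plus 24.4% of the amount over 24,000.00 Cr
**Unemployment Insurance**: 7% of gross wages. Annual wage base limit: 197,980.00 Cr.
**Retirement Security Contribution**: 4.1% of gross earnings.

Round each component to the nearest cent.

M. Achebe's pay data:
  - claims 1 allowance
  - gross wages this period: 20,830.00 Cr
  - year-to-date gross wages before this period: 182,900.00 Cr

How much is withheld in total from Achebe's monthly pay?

4,427.21 Cr

Income Tax: taxable = 20,830.00 Cr − 1×420.00 Cr = 20,410.00 Cr
  936.00 Cr + 15.8% × (20,410.00 Cr − 10,400.00 Cr) = 936.00 Cr + 15.8% × 10,010.00 Cr = 2,517.58 Cr
Unemployment Insurance: cap 197,980.00 Cr − YTD 182,900.00 Cr = 15,080.00 Cr subject; 7% × 15,080.00 Cr = 1,055.60 Cr
Retirement Security Contribution: 4.1% × 20,830.00 Cr = 854.03 Cr
Total: 2,517.58 Cr + 1,055.60 Cr + 854.03 Cr = 4,427.21 Cr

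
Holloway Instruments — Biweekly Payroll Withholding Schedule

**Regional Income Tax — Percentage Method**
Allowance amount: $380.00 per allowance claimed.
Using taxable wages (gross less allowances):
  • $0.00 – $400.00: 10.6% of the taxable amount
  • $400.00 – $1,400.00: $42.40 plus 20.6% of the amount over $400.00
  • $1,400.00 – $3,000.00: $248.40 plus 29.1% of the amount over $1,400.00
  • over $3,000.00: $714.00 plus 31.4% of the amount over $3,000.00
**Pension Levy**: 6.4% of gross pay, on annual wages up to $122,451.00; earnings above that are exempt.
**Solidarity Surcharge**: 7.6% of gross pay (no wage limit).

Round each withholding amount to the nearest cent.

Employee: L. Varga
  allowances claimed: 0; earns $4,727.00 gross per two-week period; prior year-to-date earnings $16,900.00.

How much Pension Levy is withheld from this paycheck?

Pension Levy: 6.4% × $4,727.00 = $302.53

$302.53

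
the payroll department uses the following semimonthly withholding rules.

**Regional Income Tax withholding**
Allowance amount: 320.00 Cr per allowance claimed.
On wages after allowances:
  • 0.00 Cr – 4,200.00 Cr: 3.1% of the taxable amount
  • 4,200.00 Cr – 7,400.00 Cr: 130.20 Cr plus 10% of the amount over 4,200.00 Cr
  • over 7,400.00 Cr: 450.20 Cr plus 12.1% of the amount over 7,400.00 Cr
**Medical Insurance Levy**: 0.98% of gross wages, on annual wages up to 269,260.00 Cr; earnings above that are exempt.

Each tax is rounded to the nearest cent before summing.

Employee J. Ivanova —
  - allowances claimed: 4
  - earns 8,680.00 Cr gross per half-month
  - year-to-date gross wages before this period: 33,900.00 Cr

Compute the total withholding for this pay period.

Regional Income Tax: taxable = 8,680.00 Cr − 4×320.00 Cr = 7,400.00 Cr
  130.20 Cr + 10% × (7,400.00 Cr − 4,200.00 Cr) = 130.20 Cr + 10% × 3,200.00 Cr = 450.20 Cr
Medical Insurance Levy: 0.98% × 8,680.00 Cr = 85.06 Cr
Total: 450.20 Cr + 85.06 Cr = 535.26 Cr

535.26 Cr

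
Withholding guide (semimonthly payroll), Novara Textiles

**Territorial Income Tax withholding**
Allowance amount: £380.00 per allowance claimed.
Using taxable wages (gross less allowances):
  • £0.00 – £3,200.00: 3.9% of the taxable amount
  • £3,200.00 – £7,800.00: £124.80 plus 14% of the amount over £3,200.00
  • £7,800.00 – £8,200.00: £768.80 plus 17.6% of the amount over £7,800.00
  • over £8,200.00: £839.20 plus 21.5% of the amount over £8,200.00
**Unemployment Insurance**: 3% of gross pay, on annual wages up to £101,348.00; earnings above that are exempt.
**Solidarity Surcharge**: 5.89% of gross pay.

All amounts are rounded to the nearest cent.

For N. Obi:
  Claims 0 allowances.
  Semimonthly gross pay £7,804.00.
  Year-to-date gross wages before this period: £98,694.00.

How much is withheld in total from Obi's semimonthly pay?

Territorial Income Tax: taxable = £7,804.00
  £768.80 + 17.6% × (£7,804.00 − £7,800.00) = £768.80 + 17.6% × £4.00 = £769.50
Unemployment Insurance: cap £101,348.00 − YTD £98,694.00 = £2,654.00 subject; 3% × £2,654.00 = £79.62
Solidarity Surcharge: 5.89% × £7,804.00 = £459.66
Total: £769.50 + £79.62 + £459.66 = £1,308.78

£1,308.78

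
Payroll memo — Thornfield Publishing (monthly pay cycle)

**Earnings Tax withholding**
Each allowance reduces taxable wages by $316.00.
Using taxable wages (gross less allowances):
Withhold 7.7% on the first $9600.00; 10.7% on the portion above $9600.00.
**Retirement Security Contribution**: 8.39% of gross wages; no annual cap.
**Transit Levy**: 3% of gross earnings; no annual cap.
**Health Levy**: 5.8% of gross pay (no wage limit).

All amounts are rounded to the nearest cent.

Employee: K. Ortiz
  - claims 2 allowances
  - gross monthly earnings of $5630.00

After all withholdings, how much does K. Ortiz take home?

Earnings Tax: taxable = $5630.00 − 2×$316.00 = $4998.00
  7.7% × $4998.00 = $384.85
Retirement Security Contribution: 8.39% × $5630.00 = $472.36
Transit Levy: 3% × $5630.00 = $168.90
Health Levy: 5.8% × $5630.00 = $326.54
Total withheld: $384.85 + $472.36 + $168.90 + $326.54 = $1352.65
Net pay: $5630.00 − $1352.65 = $4277.35

$4277.35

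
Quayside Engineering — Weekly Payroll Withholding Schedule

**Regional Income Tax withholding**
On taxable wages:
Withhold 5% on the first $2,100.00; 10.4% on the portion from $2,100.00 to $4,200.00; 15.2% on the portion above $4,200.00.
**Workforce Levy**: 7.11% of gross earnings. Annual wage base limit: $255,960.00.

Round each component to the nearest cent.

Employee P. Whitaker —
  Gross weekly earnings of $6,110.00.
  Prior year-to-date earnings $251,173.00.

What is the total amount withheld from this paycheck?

$954.08

Regional Income Tax: taxable = $6,110.00
  $323.40 + 15.2% × ($6,110.00 − $4,200.00) = $323.40 + 15.2% × $1,910.00 = $613.72
Workforce Levy: cap $255,960.00 − YTD $251,173.00 = $4,787.00 subject; 7.11% × $4,787.00 = $340.36
Total: $613.72 + $340.36 = $954.08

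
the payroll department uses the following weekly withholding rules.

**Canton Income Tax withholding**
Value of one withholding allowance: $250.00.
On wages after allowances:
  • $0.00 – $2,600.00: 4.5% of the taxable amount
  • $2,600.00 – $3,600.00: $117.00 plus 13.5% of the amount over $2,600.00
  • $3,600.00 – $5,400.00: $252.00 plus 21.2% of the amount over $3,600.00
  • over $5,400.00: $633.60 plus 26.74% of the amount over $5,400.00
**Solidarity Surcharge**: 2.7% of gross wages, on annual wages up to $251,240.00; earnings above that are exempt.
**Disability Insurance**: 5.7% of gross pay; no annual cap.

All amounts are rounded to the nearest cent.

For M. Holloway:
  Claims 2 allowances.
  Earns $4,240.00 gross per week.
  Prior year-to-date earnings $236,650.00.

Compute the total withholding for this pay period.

Canton Income Tax: taxable = $4,240.00 − 2×$250.00 = $3,740.00
  $252.00 + 21.2% × ($3,740.00 − $3,600.00) = $252.00 + 21.2% × $140.00 = $281.68
Solidarity Surcharge: 2.7% × $4,240.00 = $114.48
Disability Insurance: 5.7% × $4,240.00 = $241.68
Total: $281.68 + $114.48 + $241.68 = $637.84

$637.84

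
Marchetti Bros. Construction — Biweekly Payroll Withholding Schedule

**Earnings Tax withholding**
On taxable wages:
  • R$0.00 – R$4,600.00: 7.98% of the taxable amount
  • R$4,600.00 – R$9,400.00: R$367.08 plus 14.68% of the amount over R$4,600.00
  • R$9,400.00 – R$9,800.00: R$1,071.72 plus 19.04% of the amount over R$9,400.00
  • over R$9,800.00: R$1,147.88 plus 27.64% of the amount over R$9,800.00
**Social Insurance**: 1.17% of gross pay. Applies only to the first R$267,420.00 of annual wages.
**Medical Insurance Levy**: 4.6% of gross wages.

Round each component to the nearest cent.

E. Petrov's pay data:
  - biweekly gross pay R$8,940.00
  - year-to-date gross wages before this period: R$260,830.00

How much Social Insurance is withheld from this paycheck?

R$77.10

Social Insurance: cap R$267,420.00 − YTD R$260,830.00 = R$6,590.00 subject; 1.17% × R$6,590.00 = R$77.10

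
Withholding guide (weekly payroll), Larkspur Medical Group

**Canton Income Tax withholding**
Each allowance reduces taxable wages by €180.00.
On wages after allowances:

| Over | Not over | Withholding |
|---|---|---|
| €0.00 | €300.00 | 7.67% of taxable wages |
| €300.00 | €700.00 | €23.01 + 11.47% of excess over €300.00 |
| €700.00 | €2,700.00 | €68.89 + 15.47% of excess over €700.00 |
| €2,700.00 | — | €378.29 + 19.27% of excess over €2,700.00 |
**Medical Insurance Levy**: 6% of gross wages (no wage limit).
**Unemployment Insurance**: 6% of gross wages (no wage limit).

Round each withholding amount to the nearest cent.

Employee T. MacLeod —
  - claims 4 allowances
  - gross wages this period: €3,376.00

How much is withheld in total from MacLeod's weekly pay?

€776.60

Canton Income Tax: taxable = €3,376.00 − 4×€180.00 = €2,656.00
  €68.89 + 15.47% × (€2,656.00 − €700.00) = €68.89 + 15.47% × €1,956.00 = €371.48
Medical Insurance Levy: 6% × €3,376.00 = €202.56
Unemployment Insurance: 6% × €3,376.00 = €202.56
Total: €371.48 + €202.56 + €202.56 = €776.60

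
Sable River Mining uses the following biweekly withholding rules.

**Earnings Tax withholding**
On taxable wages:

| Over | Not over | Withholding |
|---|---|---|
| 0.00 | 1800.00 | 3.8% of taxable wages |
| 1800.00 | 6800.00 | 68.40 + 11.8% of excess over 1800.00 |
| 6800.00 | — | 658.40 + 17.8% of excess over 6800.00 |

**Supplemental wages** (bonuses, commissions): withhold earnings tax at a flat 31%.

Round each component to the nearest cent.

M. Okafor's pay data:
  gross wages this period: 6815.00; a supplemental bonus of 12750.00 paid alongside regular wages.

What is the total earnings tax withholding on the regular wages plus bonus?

4613.57

Earnings Tax: taxable = 6815.00
  658.40 + 17.8% × (6815.00 − 6800.00) = 658.40 + 17.8% × 15.00 = 661.07
Supplemental (31% flat on bonus): 31% × 12750.00 = 3952.50
Total earnings tax: 661.07 + 3952.50 = 4613.57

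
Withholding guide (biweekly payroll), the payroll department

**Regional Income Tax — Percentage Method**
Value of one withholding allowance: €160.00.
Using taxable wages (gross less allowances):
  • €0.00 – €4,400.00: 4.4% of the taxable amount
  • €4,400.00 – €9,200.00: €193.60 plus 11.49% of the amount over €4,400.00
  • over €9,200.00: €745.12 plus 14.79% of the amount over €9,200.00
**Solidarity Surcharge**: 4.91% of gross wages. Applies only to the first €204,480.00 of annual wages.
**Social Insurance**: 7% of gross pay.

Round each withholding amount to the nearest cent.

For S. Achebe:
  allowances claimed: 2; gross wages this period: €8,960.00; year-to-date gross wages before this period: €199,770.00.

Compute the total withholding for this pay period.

Regional Income Tax: taxable = €8,960.00 − 2×€160.00 = €8,640.00
  €193.60 + 11.49% × (€8,640.00 − €4,400.00) = €193.60 + 11.49% × €4,240.00 = €680.78
Solidarity Surcharge: cap €204,480.00 − YTD €199,770.00 = €4,710.00 subject; 4.91% × €4,710.00 = €231.26
Social Insurance: 7% × €8,960.00 = €627.20
Total: €680.78 + €231.26 + €627.20 = €1,539.24

€1,539.24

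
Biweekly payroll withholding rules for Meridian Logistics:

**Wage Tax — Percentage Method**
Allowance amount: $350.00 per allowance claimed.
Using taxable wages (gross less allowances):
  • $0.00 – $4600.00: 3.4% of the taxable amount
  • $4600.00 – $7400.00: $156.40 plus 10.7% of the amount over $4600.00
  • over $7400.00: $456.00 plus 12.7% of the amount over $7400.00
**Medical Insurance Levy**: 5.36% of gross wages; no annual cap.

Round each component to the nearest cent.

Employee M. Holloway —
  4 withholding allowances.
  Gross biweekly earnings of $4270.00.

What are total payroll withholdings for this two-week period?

Wage Tax: taxable = $4270.00 − 4×$350.00 = $2870.00
  3.4% × $2870.00 = $97.58
Medical Insurance Levy: 5.36% × $4270.00 = $228.87
Total: $97.58 + $228.87 = $326.45

$326.45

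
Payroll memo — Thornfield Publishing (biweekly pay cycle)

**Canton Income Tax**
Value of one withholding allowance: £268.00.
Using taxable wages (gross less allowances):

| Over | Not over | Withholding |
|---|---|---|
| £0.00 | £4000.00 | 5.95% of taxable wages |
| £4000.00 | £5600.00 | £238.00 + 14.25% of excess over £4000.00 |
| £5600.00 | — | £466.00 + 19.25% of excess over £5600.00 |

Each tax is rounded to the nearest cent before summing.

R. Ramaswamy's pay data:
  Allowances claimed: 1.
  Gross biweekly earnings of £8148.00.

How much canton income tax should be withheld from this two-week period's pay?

£904.90

Canton Income Tax: taxable = £8148.00 − 1×£268.00 = £7880.00
  £466.00 + 19.25% × (£7880.00 − £5600.00) = £466.00 + 19.25% × £2280.00 = £904.90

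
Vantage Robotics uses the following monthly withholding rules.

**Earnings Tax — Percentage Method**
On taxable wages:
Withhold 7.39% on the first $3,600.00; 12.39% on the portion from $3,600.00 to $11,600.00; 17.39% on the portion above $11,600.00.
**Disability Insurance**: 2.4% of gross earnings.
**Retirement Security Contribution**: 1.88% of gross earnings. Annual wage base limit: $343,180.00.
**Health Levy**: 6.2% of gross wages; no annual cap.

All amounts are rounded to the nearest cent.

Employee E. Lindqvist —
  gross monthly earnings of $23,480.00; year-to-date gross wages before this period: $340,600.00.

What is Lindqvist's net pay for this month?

Earnings Tax: taxable = $23,480.00
  $1,257.24 + 17.39% × ($23,480.00 − $11,600.00) = $1,257.24 + 17.39% × $11,880.00 = $3,323.17
Disability Insurance: 2.4% × $23,480.00 = $563.52
Retirement Security Contribution: cap $343,180.00 − YTD $340,600.00 = $2,580.00 subject; 1.88% × $2,580.00 = $48.50
Health Levy: 6.2% × $23,480.00 = $1,455.76
Total withheld: $3,323.17 + $563.52 + $48.50 + $1,455.76 = $5,390.95
Net pay: $23,480.00 − $5,390.95 = $18,089.05

$18,089.05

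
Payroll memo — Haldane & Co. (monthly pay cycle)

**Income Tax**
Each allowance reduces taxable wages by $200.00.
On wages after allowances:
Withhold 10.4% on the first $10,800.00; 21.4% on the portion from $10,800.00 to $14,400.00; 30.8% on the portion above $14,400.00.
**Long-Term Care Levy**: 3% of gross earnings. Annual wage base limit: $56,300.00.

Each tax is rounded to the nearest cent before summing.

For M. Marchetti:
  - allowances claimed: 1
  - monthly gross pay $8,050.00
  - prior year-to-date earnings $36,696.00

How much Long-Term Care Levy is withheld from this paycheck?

Long-Term Care Levy: 3% × $8,050.00 = $241.50

$241.50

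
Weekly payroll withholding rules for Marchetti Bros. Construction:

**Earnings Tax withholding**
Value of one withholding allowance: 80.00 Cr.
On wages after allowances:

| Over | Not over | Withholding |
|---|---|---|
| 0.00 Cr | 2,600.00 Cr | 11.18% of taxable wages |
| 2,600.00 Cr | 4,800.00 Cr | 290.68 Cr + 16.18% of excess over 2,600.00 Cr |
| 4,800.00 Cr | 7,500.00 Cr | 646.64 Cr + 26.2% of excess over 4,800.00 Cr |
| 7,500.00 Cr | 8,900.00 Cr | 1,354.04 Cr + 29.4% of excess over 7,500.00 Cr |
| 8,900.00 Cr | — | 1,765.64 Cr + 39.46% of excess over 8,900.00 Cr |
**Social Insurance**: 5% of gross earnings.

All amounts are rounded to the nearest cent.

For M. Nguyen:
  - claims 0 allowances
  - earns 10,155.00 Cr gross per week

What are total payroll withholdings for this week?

2,768.61 Cr

Earnings Tax: taxable = 10,155.00 Cr
  1,765.64 Cr + 39.46% × (10,155.00 Cr − 8,900.00 Cr) = 1,765.64 Cr + 39.46% × 1,255.00 Cr = 2,260.86 Cr
Social Insurance: 5% × 10,155.00 Cr = 507.75 Cr
Total: 2,260.86 Cr + 507.75 Cr = 2,768.61 Cr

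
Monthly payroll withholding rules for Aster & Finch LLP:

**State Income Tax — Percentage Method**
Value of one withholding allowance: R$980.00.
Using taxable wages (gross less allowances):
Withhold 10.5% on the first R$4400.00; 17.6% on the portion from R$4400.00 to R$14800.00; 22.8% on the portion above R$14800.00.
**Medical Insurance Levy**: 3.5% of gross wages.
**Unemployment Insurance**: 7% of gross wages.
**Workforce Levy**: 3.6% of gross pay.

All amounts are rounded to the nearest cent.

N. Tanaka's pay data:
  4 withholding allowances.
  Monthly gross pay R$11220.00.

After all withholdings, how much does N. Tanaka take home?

State Income Tax: taxable = R$11220.00 − 4×R$980.00 = R$7300.00
  R$462.00 + 17.6% × (R$7300.00 − R$4400.00) = R$462.00 + 17.6% × R$2900.00 = R$972.40
Medical Insurance Levy: 3.5% × R$11220.00 = R$392.70
Unemployment Insurance: 7% × R$11220.00 = R$785.40
Workforce Levy: 3.6% × R$11220.00 = R$403.92
Total withheld: R$972.40 + R$392.70 + R$785.40 + R$403.92 = R$2554.42
Net pay: R$11220.00 − R$2554.42 = R$8665.58

R$8665.58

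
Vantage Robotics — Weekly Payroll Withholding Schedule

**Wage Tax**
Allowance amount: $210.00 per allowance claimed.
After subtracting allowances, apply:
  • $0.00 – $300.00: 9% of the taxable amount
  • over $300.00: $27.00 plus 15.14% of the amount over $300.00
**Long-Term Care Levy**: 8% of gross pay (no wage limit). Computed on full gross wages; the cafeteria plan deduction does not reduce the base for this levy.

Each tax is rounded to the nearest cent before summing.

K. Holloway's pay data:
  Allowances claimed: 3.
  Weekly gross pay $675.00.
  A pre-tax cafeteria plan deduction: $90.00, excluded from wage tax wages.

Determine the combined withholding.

$54.00

Wage Tax: taxable = $675.00 − $90.00 − 3×$210.00 = $-45.00
  Taxable ≤ 0 → $0.00
Long-Term Care Levy: 8% × $675.00 = $54.00
Total: $0.00 + $54.00 = $54.00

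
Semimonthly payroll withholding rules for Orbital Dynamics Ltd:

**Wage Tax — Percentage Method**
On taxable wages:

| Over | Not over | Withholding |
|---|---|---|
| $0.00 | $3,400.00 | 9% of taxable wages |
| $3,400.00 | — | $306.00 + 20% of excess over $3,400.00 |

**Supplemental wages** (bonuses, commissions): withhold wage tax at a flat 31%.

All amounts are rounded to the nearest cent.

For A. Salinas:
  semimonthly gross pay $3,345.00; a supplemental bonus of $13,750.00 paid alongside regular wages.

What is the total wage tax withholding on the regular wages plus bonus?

Wage Tax: taxable = $3,345.00
  9% × $3,345.00 = $301.05
Supplemental (31% flat on bonus): 31% × $13,750.00 = $4,262.50
Total wage tax: $301.05 + $4,262.50 = $4,563.55

$4,563.55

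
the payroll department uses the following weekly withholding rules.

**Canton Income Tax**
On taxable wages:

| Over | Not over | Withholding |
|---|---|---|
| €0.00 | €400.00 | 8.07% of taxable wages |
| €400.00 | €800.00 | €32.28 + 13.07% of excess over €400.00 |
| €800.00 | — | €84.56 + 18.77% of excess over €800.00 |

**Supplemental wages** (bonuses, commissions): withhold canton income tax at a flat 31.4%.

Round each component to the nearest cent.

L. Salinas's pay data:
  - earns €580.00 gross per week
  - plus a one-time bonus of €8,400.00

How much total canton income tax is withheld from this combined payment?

Canton Income Tax: taxable = €580.00
  €32.28 + 13.07% × (€580.00 − €400.00) = €32.28 + 13.07% × €180.00 = €55.81
Supplemental (31.4% flat on bonus): 31.4% × €8,400.00 = €2,637.60
Total canton income tax: €55.81 + €2,637.60 = €2,693.41

€2,693.41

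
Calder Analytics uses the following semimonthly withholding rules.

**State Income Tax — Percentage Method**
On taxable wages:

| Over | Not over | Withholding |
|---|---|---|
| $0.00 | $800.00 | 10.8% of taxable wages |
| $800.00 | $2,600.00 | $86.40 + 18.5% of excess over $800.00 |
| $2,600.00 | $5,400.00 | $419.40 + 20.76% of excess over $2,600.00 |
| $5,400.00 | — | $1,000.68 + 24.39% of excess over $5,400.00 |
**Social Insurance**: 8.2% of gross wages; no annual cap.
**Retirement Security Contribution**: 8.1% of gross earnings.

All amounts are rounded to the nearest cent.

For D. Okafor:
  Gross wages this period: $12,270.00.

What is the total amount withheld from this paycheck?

$4,676.28

State Income Tax: taxable = $12,270.00
  $1,000.68 + 24.39% × ($12,270.00 − $5,400.00) = $1,000.68 + 24.39% × $6,870.00 = $2,676.27
Social Insurance: 8.2% × $12,270.00 = $1,006.14
Retirement Security Contribution: 8.1% × $12,270.00 = $993.87
Total: $2,676.27 + $1,006.14 + $993.87 = $4,676.28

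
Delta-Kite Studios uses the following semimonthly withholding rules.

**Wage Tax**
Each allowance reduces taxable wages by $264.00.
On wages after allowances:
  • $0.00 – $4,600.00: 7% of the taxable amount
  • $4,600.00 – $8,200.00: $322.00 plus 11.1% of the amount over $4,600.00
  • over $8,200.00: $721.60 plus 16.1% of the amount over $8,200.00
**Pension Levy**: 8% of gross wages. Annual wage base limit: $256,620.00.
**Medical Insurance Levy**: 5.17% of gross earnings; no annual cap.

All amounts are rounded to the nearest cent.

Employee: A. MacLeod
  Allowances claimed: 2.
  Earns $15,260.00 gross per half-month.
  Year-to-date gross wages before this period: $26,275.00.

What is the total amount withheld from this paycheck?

Wage Tax: taxable = $15,260.00 − 2×$264.00 = $14,732.00
  $721.60 + 16.1% × ($14,732.00 − $8,200.00) = $721.60 + 16.1% × $6,532.00 = $1,773.25
Pension Levy: 8% × $15,260.00 = $1,220.80
Medical Insurance Levy: 5.17% × $15,260.00 = $788.94
Total: $1,773.25 + $1,220.80 + $788.94 = $3,782.99

$3,782.99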